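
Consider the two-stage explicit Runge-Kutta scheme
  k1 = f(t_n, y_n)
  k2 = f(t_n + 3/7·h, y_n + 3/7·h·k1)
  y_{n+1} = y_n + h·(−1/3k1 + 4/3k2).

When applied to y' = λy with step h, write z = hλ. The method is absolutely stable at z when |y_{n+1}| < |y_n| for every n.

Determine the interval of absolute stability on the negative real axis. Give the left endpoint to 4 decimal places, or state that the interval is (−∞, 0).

With y'=λy (z=hλ):
  k1=λy_n ⇒ h·k1=z·y_n;  k2=λ(1+3/7z)y_n ⇒ h·k2=z(1+3/7z)y_n
  y_{n+1}/y_n = 1 − 1/3z + 4/3z(1+3/7z) = 1 + z + 4/7z²
  R(z) = 1 + z + 4/7z².

Solve |R(x)|<1 on ℝ⁻.
x=-0.4: |R|=0.6914
R=1: x+4/7x²=0 ⇒ x=−7/4=-1.7500; min R=1−1/(4·4/7)=0.5625>−1
Confirm numerically:
  x=-1.515: |R|=0.79656 <1
  x=-1.431: |R|=0.73915 <1
  x=-0.833: |R|=0.56351 <1
  x=-0.725: |R|=0.57536 <1
  x=-2.335: |R|=1.78056 >1
  x=-2.276: |R|=1.68410 >1
  x=-2.098: |R|=1.41720 >1
Stable set (-1.7500, 0).

(-1.7500, 0).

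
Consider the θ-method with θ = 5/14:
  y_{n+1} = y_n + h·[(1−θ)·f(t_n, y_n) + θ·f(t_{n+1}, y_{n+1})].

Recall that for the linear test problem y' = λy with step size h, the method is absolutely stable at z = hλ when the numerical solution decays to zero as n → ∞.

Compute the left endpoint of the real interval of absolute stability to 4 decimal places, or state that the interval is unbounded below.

With y'=λy (z=hλ):
  y_{n+1} = y_n + z·[9/14·y_n + 5/14·y_{n+1}] ⇒ (1 − 5/14z)y_{n+1} = (1 + 9/14z)y_n
  Hence R(z) = (1 + 9/14z)/(1 − 5/14z).

Solve |R(x)|<1 on ℝ⁻.
x=-0.66: |R|=0.4659
R=−1: 1+9/14x = −1+5/14x ⇒ -2/7x=2 ⇒ x=2/(-2/7)=-7.0000
Confirm numerically:
  x=-6.101: |R|=0.91920 <1
  x=-5.144: |R|=0.81309 <1
  x=-5.050: |R|=0.80127 <1
  x=-3.346: |R|=0.52437 <1
  x=-7.396: |R|=1.03107 >1
  x=-7.203: |R|=1.01624 >1
So |R|<1 on (-7.0000, 0).

z* = -7.0000.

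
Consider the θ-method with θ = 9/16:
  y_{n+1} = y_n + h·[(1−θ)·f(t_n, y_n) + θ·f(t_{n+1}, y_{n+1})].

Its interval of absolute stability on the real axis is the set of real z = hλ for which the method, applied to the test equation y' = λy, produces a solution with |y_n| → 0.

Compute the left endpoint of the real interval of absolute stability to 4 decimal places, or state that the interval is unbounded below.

unbounded; (−∞, 0).

Set f=λy, z=hλ:
  y_{n+1} = y_n + z·[7/16·y_n + 9/16·y_{n+1}] ⇒ (1 − 9/16z)y_{n+1} = (1 + 7/16z)y_n
  Hence R(z) = (1 + 7/16z)/(1 − 9/16z).

Solve |R(x)|<1 on ℝ⁻.
x=-1.02: |R|=0.3519
x=-2: |R|=0.0588
x=-10: |R|=0.5094
x=-100: |R|=0.7467
θ=9/16≥1/2 ⇒ |1+7/16x|<|1−9/16x| ∀x<0 ⇒ stable on all of ℝ⁻.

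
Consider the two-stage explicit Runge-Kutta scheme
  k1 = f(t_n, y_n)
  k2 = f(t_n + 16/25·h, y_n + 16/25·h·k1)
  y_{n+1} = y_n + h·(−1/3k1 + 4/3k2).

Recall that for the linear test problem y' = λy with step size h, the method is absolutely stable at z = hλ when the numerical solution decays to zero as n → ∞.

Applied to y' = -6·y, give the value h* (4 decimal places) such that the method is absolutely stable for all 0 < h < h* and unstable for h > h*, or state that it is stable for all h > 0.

(-1.1719,0); λ=-6 ⇒ h* = (75/64)/6 = 0.1953.

Test eqn y'=λy, z=hλ:
  k1=λy_n ⇒ h·k1=z·y_n;  k2=λ(1+16/25z)y_n ⇒ h·k2=z(1+16/25z)y_n
  y_{n+1}/y_n = 1 − 1/3z + 4/3z(1+16/25z) = 1 + z + 64/75z²
  so R(z) = 1 + z + 64/75z².

Solve |R(x)|<1 on ℝ⁻.
x=-1.31: |R|=1.1544
R=1: x+64/75x²=0 ⇒ x=−75/64=-1.1719; min R=1−1/(4·64/75)=0.7070>−1
Confirm numerically:
  x=-0.998: |R|=0.85192 <1
  x=-0.766: |R|=0.73470 <1
  x=-0.557: |R|=0.70775 <1
  x=-1.736: |R|=1.83569 >1
  x=-1.591: |R|=1.56903 >1
  x=-1.385: |R|=1.25189 >1
Stable set (-1.1719, 0).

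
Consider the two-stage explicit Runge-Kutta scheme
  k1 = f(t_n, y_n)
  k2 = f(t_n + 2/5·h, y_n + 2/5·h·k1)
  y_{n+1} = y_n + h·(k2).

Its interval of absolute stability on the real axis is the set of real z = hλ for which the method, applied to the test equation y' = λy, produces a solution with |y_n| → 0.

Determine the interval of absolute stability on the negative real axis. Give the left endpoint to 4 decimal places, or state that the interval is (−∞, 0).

z∈(-2.5000,0).

Set f=λy, z=hλ:
  k1=λy_n ⇒ h·k1=z·y_n;  k2=λ(1+2/5z)y_n ⇒ h·k2=z(1+2/5z)y_n
  y_{n+1}/y_n = 1 + z(1+2/5z) = 1 + z + 2/5z²
  R(z) = 1 + z + 2/5z².

Solve |R(x)|<1 on ℝ⁻.
x=-0.36: |R|=0.6918
R=1: x+2/5x²=0 ⇒ x=−5/2=-2.5000; min R=1−1/(4·2/5)=0.3750>−1
Confirm numerically:
  x=-1.491: |R|=0.39823 <1
  x=-1.233: |R|=0.37512 <1
  x=-1.192: |R|=0.37635 <1
  x=-3.033: |R|=1.64664 >1
  x=-2.812: |R|=1.35094 >1
  x=-2.556: |R|=1.05725 >1
So |R|<1 on (-2.5000, 0).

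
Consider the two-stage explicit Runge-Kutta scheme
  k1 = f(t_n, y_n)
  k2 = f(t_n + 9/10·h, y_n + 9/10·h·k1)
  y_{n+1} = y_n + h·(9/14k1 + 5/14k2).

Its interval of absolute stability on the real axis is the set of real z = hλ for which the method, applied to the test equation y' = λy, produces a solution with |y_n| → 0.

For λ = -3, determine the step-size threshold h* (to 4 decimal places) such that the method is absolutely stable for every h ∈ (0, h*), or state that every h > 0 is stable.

Test eqn y'=λy, z=hλ:
  k1=λy_n ⇒ h·k1=z·y_n;  k2=λ(1+9/10z)y_n ⇒ h·k2=z(1+9/10z)y_n
  y_{n+1}/y_n = 1 + 9/14z + 5/14z(1+9/10z) = 1 + z + 9/28z²
  R(z) = 1 + z + 9/28z².

Find x<0 with |R(x)|<1.
x=-0.86: |R|=0.3777
R=1: x+9/28x²=0 ⇒ x=−28/9=-3.1111; min R=1−1/(4·9/28)=0.2222>−1
Confirm numerically:
  x=-3.079: |R|=0.96822 <1
  x=-2.333: |R|=0.41650 <1
  x=-1.275: |R|=0.24752 <1
  x=-3.422: |R|=1.34196 >1
  x=-3.241: |R|=1.13531 >1
  x=-3.198: |R|=1.08932 >1
Stable set (-3.1111, 0).

(-3.1111,0); λ=-3 ⇒ h* = (28/9)/3 = 1.0370.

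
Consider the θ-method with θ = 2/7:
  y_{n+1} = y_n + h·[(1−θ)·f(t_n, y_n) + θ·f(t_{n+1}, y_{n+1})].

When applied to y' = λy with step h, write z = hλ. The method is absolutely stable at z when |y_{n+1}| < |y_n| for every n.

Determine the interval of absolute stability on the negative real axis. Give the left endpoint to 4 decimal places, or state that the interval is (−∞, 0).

With y'=λy (z=hλ):
  y_{n+1} = y_n + z·[5/7·y_n + 2/7·y_{n+1}] ⇒ (1 − 2/7z)y_{n+1} = (1 + 5/7z)y_n
  R(z) = (1 + 5/7z)/(1 − 2/7z).

Boundary: |R(x)|=1, x<0.
x=-0.68: |R|=0.4306
R=−1: 1+5/7x = −1+2/7x ⇒ -3/7x=2 ⇒ x=2/(-3/7)=-4.6667
Confirm numerically:
  x=-4.321: |R|=0.93370 <1
  x=-3.962: |R|=0.85835 <1
  x=-3.811: |R|=0.82444 <1
  x=-2.319: |R|=0.39483 <1
  x=-5.246: |R|=1.09936 >1
  x=-5.174: |R|=1.08773 >1
  x=-4.889: |R|=1.03975 >1
Interval (-4.6667, 0).

(-4.6667, 0).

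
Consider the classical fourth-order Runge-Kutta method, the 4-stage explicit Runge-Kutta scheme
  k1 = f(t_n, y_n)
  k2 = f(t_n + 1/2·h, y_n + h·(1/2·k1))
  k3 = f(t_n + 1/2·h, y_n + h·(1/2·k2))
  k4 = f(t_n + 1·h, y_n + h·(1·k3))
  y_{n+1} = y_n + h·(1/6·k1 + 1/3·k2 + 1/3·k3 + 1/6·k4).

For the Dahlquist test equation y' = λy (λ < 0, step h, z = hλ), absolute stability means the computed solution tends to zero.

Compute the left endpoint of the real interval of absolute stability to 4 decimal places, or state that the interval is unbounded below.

z* = -2.7853.

With y'=λy (z=hλ):
  order 4, 4-stage ⇒ R(z)=1+z+z^2/2+z^3/6+z^4/24
  (e.g. R(-0.44)=0.64416, |R|=0.64416)

Find x<0 with |R(x)|<1.
x=-0.44: |R|=0.6442
|R(-2.94)|=1.2594 |R(-2.43)|=0.5838 |R(-1.63)|=0.2708
Bisect:
  x_lo=-3.1099 |R|=1.6104  x_hi=-0.0656 |R|=0.9365
  mid=-1.58777 |R|=0.27042 →hi
  mid=-2.34885 |R|=0.51816 →hi
  mid=-2.72939 |R|=0.91893 →hi
  mid=-2.91965 |R|=1.22221 →lo
  mid=-2.82452 |R|=1.06077 →lo
  mid=-2.77695 |R|=0.98750 →hi
  mid=-2.80074 |R|=1.02353 →lo
  mid=-2.78884 |R|=1.00537 →lo
  mid=-2.78290 |R|=0.99640 →hi
  ...
  [-2.78531,-2.78513] ⇒ x*=-2.7853
Interval (-2.7853, 0).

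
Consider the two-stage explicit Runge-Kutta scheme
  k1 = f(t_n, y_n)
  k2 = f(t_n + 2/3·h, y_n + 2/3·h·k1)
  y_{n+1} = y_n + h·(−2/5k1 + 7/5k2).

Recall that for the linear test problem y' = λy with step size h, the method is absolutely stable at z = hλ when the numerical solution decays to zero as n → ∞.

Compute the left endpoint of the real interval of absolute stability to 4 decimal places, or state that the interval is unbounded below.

z* = -1.0714.

On y'=λy, z=hλ:
  k1=λy_n ⇒ h·k1=z·y_n;  k2=λ(1+2/3z)y_n ⇒ h·k2=z(1+2/3z)y_n
  y_{n+1}/y_n = 1 − 2/5z + 7/5z(1+2/3z) = 1 + z + 14/15z²
  Hence R(z) = 1 + z + 14/15z².

Find x<0 with |R(x)|<1.
x=-0.43: |R|=0.7426
R=1: x+14/15x²=0 ⇒ x=−15/14=-1.0714; min R=1−1/(4·14/15)=0.7321>−1
Confirm numerically:
  x=-0.792: |R|=0.79345 <1
  x=-0.648: |R|=0.74391 <1
  x=-0.605: |R|=0.73662 <1
  x=-0.558: |R|=0.73261 <1
  x=-1.464: |R|=1.53641 >1
Stable set (-1.0714, 0).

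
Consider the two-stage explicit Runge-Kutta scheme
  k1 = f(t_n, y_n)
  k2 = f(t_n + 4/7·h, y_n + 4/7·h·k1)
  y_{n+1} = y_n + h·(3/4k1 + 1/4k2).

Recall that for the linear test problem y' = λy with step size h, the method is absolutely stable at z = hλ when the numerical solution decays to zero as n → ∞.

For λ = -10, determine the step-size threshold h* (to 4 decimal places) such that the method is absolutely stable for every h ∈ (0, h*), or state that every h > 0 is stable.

Test eqn y'=λy, z=hλ:
  k1=λy_n ⇒ h·k1=z·y_n;  k2=λ(1+4/7z)y_n ⇒ h·k2=z(1+4/7z)y_n
  y_{n+1}/y_n = 1 + 3/4z + 1/4z(1+4/7z) = 1 + z + 1/7z²
  Hence R(z) = 1 + z + 1/7z².

Need |R(x)|<1, x<0.
x=-1.48: |R|=0.1671
R=1: x+1/7x²=0 ⇒ x=−7=-7.0000; min R=1−1/(4·1/7)=-0.7500>−1
Confirm numerically:
  x=-6.000: |R|=0.14286 <1
  x=-5.922: |R|=0.08801 <1
  x=-5.661: |R|=0.08287 <1
  x=-2.880: |R|=0.69509 <1
  x=-7.531: |R|=1.57128 >1
  x=-7.148: |R|=1.15113 >1
Interval (-7.0000, 0).

(-7.0000,0); λ=-10 ⇒ h* = (7)/10 = 0.7000.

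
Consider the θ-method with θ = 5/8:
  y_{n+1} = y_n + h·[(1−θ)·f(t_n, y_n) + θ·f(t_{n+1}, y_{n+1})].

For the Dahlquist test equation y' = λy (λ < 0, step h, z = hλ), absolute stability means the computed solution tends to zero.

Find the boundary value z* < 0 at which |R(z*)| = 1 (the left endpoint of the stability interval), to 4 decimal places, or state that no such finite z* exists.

Test eqn y'=λy, z=hλ:
  y_{n+1} = y_n + z·[3/8·y_n + 5/8·y_{n+1}] ⇒ (1 − 5/8z)y_{n+1} = (1 + 3/8z)y_n
  so R(z) = (1 + 3/8z)/(1 − 5/8z).

Boundary: |R(x)|=1, x<0.
x=-0.56: |R|=0.5852
x=-2: |R|=0.1111
x=-10: |R|=0.3793
x=-100: |R|=0.5748
θ=5/8≥1/2 ⇒ |1+3/8x|<|1−5/8x| ∀x<0 ⇒ stable on all of ℝ⁻.

(−∞, 0) — no finite endpoint.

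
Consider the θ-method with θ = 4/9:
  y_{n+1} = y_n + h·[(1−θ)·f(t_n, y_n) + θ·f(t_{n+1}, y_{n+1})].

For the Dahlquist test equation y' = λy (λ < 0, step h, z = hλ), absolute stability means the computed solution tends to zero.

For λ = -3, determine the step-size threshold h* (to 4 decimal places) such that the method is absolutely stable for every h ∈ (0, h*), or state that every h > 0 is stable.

(-18.0000,0); λ=-3 ⇒ h* = (18)/3 = 6.0000.

Test eqn y'=λy, z=hλ:
  y_{n+1} = y_n + z·[5/9·y_n + 4/9·y_{n+1}] ⇒ (1 − 4/9z)y_{n+1} = (1 + 5/9z)y_n
  Hence R(z) = (1 + 5/9z)/(1 − 4/9z).

Solve |R(x)|<1 on ℝ⁻.
x=-0.42: |R|=0.6461
R=−1: 1+5/9x = −1+4/9x ⇒ -1/9x=2 ⇒ x=2/(-1/9)=-18.0000
Confirm numerically:
  x=-15.657: |R|=0.96729 <1
  x=-15.527: |R|=0.96522 <1
  x=-15.252: |R|=0.96075 <1
  x=-9.208: |R|=0.80817 <1
  x=-18.393: |R|=1.00476 >1
  x=-18.305: |R|=1.00371 >1
  x=-18.096: |R|=1.00118 >1
Stable set (-18.0000, 0).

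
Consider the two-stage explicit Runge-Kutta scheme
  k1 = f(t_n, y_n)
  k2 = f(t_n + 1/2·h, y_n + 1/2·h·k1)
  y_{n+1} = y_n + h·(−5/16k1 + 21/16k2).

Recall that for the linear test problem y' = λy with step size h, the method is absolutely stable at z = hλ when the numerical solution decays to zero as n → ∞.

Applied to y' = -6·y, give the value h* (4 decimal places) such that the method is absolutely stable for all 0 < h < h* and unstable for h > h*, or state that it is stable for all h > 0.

Set f=λy, z=hλ:
  k1=λy_n ⇒ h·k1=z·y_n;  k2=λ(1+1/2z)y_n ⇒ h·k2=z(1+1/2z)y_n
  y_{n+1}/y_n = 1 − 5/16z + 21/16z(1+1/2z) = 1 + z + 21/32z²
  Hence R(z) = 1 + z + 21/32z².

Find x<0 with |R(x)|<1.
x=-1.41: |R|=0.8947
R=1: x+21/32x²=0 ⇒ x=−32/21=-1.5238; min R=1−1/(4·21/32)=0.6190>−1
Confirm numerically:
  x=-1.441: |R|=0.92169 <1
  x=-0.778: |R|=0.61922 <1
  x=-0.696: |R|=0.62190 <1
  x=-0.655: |R|=0.62655 <1
  x=-1.997: |R|=1.62013 >1
  x=-1.755: |R|=1.26627 >1
Interval (-1.5238, 0).

(-1.5238,0); λ=-6 ⇒ h* = (32/21)/6 = 0.2540.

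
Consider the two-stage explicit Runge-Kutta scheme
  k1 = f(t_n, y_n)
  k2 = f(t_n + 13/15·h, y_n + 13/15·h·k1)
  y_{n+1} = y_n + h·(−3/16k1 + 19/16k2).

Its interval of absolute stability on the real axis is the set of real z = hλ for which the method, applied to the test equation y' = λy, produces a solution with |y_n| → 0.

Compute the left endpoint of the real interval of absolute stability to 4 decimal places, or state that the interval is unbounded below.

left endpoint -0.9717.

Set f=λy, z=hλ:
  k1=λy_n ⇒ h·k1=z·y_n;  k2=λ(1+13/15z)y_n ⇒ h·k2=z(1+13/15z)y_n
  y_{n+1}/y_n = 1 − 3/16z + 19/16z(1+13/15z) = 1 + z + 247/240z²
  Hence R(z) = 1 + z + 247/240z².

Boundary: |R(x)|=1, x<0.
x=-0.73: |R|=0.8184
R=1: x+247/240x²=0 ⇒ x=−240/247=-0.9717; min R=1−1/(4·247/240)=0.7571>−1
Confirm numerically:
  x=-0.906: |R|=0.93878 <1
  x=-0.565: |R|=0.76354 <1
  x=-0.487: |R|=0.75709 <1
  x=-1.222: |R|=1.31484 >1
  x=-1.141: |R|=1.19885 >1
  x=-1.080: |R|=1.12042 >1
Interval (-0.9717, 0).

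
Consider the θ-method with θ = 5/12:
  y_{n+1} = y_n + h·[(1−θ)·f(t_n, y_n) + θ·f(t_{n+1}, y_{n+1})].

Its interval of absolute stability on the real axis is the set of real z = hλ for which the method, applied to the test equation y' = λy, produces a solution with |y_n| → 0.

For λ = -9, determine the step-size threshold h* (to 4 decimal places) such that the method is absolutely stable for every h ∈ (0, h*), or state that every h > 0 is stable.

Set f=λy, z=hλ:
  y_{n+1} = y_n + z·[7/12·y_n + 5/12·y_{n+1}] ⇒ (1 − 5/12z)y_{n+1} = (1 + 7/12z)y_n
  Hence R(z) = (1 + 7/12z)/(1 − 5/12z).

Solve |R(x)|<1 on ℝ⁻.
x=-1.08: |R|=0.2552
R=−1: 1+7/12x = −1+5/12x ⇒ -1/6x=2 ⇒ x=2/(-1/6)=-12.0000
Confirm numerically:
  x=-11.701: |R|=0.99152 <1
  x=-7.689: |R|=0.82908 <1
  x=-6.748: |R|=0.77035 <1
  x=-5.542: |R|=0.67474 <1
  x=-12.341: |R|=1.00925 >1
  x=-12.110: |R|=1.00303 >1
Interval (-12.0000, 0).

(-12.0000,0); λ=-9 ⇒ h* = (12)/9 = 1.3333.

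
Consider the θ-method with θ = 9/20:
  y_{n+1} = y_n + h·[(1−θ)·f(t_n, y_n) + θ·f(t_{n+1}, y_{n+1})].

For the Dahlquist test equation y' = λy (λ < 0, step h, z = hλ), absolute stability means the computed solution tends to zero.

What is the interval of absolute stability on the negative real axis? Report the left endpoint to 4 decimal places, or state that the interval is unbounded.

z∈(-20.0000,0).

Test eqn y'=λy, z=hλ:
  y_{n+1} = y_n + z·[11/20·y_n + 9/20·y_{n+1}] ⇒ (1 − 9/20z)y_{n+1} = (1 + 11/20z)y_n
  Hence R(z) = (1 + 11/20z)/(1 − 9/20z).

Solve |R(x)|<1 on ℝ⁻.
x=-1.33: |R|=0.1680
R=−1: 1+11/20x = −1+9/20x ⇒ -1/10x=2 ⇒ x=2/(-1/10)=-20.0000
Confirm numerically:
  x=-19.840: |R|=0.99839 <1
  x=-10.043: |R|=0.81960 <1
  x=-9.615: |R|=0.80504 <1
  x=-9.526: |R|=0.80188 <1
  x=-20.566: |R|=1.00552 >1
  x=-20.126: |R|=1.00125 >1
Interval (-20.0000, 0).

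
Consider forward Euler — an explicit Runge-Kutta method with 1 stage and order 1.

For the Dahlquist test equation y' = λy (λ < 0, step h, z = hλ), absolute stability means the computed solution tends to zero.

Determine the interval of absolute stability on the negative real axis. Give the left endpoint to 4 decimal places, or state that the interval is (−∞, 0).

On y'=λy, z=hλ:
  order 1, 1-stage ⇒ R(z)=1+z
  (e.g. R(-1.02)=-0.02000, |R|=0.02000)

Find x<0 with |R(x)|<1.
x=-1.02: |R|=0.0200
|R(-1.65)|=0.6500 |R(-0.81)|=0.1900 |R(-0.74)|=0.2600
Bisect:
  x_lo=-2.8507 |R|=1.8507  x_hi=-0.1368 |R|=0.8632
  mid=-1.49374 |R|=0.49374 →hi
  mid=-2.17221 |R|=1.17221 →lo
  mid=-1.83297 |R|=0.83297 →hi
  mid=-2.00259 |R|=1.00259 →lo
  mid=-1.91778 |R|=0.91778 →hi
  mid=-1.96019 |R|=0.96019 →hi
  mid=-1.98139 |R|=0.98139 →hi
  mid=-1.99199 |R|=0.99199 →hi
  mid=-1.99729 |R|=0.99729 →hi
  mid=-1.99994 |R|=0.99994 →hi
  ...
  [-2.00011,-1.99994] ⇒ x*=-2.0000
Interval (-2.0000, 0).

(-2.0000, 0).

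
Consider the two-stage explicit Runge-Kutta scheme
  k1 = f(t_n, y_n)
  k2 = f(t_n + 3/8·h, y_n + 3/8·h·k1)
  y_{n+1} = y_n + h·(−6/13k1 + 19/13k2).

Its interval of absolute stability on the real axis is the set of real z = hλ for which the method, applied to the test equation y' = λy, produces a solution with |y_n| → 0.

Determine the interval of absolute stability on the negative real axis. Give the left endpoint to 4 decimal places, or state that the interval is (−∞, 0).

On y'=λy, z=hλ:
  k1=λy_n ⇒ h·k1=z·y_n;  k2=λ(1+3/8z)y_n ⇒ h·k2=z(1+3/8z)y_n
  y_{n+1}/y_n = 1 − 6/13z + 19/13z(1+3/8z) = 1 + z + 57/104z²
  Hence R(z) = 1 + z + 57/104z².

Solve |R(x)|<1 on ℝ⁻.
x=-0.95: |R|=0.5446
R=1: x+57/104x²=0 ⇒ x=−104/57=-1.8246; min R=1−1/(4·57/104)=0.5439>−1
Confirm numerically:
  x=-1.600: |R|=0.80308 <1
  x=-1.152: |R|=0.57536 <1
  x=-1.018: |R|=0.54999 <1
  x=-0.852: |R|=0.54585 <1
  x=-2.308: |R|=1.61153 >1
  x=-1.882: |R|=1.05925 >1
Interval (-1.8246, 0).

(-1.8246, 0).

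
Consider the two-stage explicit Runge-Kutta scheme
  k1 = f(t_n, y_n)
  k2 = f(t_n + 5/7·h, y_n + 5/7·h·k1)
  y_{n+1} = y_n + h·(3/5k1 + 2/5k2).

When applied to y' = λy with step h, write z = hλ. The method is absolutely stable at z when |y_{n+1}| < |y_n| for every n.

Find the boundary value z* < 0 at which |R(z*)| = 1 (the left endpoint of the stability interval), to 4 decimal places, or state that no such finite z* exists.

z* = -3.5000.

On y'=λy, z=hλ:
  k1=λy_n ⇒ h·k1=z·y_n;  k2=λ(1+5/7z)y_n ⇒ h·k2=z(1+5/7z)y_n
  y_{n+1}/y_n = 1 + 3/5z + 2/5z(1+5/7z) = 1 + z + 2/7z²
  so R(z) = 1 + z + 2/7z².

Boundary: |R(x)|=1, x<0.
x=-1.38: |R|=0.1641
R=1: x+2/7x²=0 ⇒ x=−7/2=-3.5000; min R=1−1/(4·2/7)=0.1250>−1
Confirm numerically:
  x=-2.419: |R|=0.25287 <1
  x=-1.982: |R|=0.14038 <1
  x=-1.611: |R|=0.13052 <1
  x=-1.508: |R|=0.14173 <1
  x=-3.847: |R|=1.38140 >1
  x=-3.697: |R|=1.20809 >1
Stable set (-3.5000, 0).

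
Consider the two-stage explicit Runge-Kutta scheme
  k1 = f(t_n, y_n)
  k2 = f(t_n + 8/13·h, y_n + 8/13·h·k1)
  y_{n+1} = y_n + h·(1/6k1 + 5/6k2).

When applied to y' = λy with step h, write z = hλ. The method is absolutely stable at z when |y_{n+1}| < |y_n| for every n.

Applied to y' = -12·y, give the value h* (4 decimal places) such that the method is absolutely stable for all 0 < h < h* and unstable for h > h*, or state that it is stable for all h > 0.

(-1.9500,0); λ=-12 ⇒ h* = (39/20)/12 = 0.1625.

Set f=λy, z=hλ:
  k1=λy_n ⇒ h·k1=z·y_n;  k2=λ(1+8/13z)y_n ⇒ h·k2=z(1+8/13z)y_n
  y_{n+1}/y_n = 1 + 1/6z + 5/6z(1+8/13z) = 1 + z + 20/39z²
  so R(z) = 1 + z + 20/39z².

Find x<0 with |R(x)|<1.
x=-1.78: |R|=0.8448
R=1: x+20/39x²=0 ⇒ x=−39/20=-1.9500; min R=1−1/(4·20/39)=0.5125>−1
Confirm numerically:
  x=-1.667: |R|=0.75807 <1
  x=-1.052: |R|=0.51554 <1
  x=-1.025: |R|=0.51378 <1
  x=-2.300: |R|=1.41282 >1
  x=-1.984: |R|=1.03459 >1
So |R|<1 on (-1.9500, 0).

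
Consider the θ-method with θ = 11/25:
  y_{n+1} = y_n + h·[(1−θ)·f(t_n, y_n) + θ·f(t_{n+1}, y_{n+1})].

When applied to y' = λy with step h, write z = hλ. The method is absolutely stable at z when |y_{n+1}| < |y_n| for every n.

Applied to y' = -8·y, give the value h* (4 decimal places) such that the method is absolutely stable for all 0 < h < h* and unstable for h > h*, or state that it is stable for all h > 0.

(-16.6667,0); λ=-8 ⇒ h* = (50/3)/8 = 2.0833.

Set f=λy, z=hλ:
  y_{n+1} = y_n + z·[14/25·y_n + 11/25·y_{n+1}] ⇒ (1 − 11/25z)y_{n+1} = (1 + 14/25z)y_n
  Hence R(z) = (1 + 14/25z)/(1 − 11/25z).

Boundary: |R(x)|=1, x<0.
x=-1.61: |R|=0.0576
R=−1: 1+14/25x = −1+11/25x ⇒ -3/25x=2 ⇒ x=2/(-3/25)=-16.6667
Confirm numerically:
  x=-12.765: |R|=0.92924 <1
  x=-11.253: |R|=0.89084 <1
  x=-10.585: |R|=0.87100 <1
  x=-6.685: |R|=0.69610 <1
  x=-17.216: |R|=1.00769 >1
  x=-17.133: |R|=1.00655 >1
  x=-16.796: |R|=1.00185 >1
Stable set (-16.6667, 0).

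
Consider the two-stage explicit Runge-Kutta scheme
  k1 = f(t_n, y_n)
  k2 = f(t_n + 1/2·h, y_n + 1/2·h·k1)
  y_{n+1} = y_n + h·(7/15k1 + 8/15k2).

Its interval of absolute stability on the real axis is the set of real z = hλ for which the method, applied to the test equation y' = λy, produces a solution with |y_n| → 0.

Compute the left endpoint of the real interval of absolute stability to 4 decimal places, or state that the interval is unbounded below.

On y'=λy, z=hλ:
  k1=λy_n ⇒ h·k1=z·y_n;  k2=λ(1+1/2z)y_n ⇒ h·k2=z(1+1/2z)y_n
  y_{n+1}/y_n = 1 + 7/15z + 8/15z(1+1/2z) = 1 + z + 4/15z²
  R(z) = 1 + z + 4/15z².

Boundary: |R(x)|=1, x<0.
x=-0.71: |R|=0.4244
R=1: x+4/15x²=0 ⇒ x=−15/4=-3.7500; min R=1−1/(4·4/15)=0.0625>−1
Confirm numerically:
  x=-2.877: |R|=0.33023 <1
  x=-2.471: |R|=0.15722 <1
  x=-2.014: |R|=0.06765 <1
  x=-4.324: |R|=1.66186 >1
  x=-4.105: |R|=1.38861 >1
So |R|<1 on (-3.7500, 0).

left endpoint -3.7500.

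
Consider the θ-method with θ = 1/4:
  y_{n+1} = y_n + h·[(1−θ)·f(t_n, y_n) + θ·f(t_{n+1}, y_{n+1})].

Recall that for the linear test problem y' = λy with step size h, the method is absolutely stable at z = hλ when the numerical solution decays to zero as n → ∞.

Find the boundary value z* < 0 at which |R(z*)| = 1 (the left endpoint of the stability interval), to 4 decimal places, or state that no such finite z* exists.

On y'=λy, z=hλ:
  y_{n+1} = y_n + z·[3/4·y_n + 1/4·y_{n+1}] ⇒ (1 − 1/4z)y_{n+1} = (1 + 3/4z)y_n
  Hence R(z) = (1 + 3/4z)/(1 − 1/4z).

Boundary: |R(x)|=1, x<0.
x=-0.95: |R|=0.2323
R=−1: 1+3/4x = −1+1/4x ⇒ -1/2x=2 ⇒ x=2/(-1/2)=-4.0000
Confirm numerically:
  x=-2.865: |R|=0.66934 <1
  x=-2.854: |R|=0.66560 <1
  x=-2.834: |R|=0.65876 <1
  x=-1.773: |R|=0.22848 <1
  x=-4.470: |R|=1.11098 >1
  x=-4.405: |R|=1.09637 >1
  x=-4.096: |R|=1.02372 >1
Interval (-4.0000, 0).

z* = -4.0000.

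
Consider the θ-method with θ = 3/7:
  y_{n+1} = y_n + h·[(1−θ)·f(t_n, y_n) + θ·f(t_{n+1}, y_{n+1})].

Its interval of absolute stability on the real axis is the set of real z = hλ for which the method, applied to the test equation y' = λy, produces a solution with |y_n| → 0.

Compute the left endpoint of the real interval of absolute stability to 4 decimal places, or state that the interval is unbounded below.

On y'=λy, z=hλ:
  y_{n+1} = y_n + z·[4/7·y_n + 3/7·y_{n+1}] ⇒ (1 − 3/7z)y_{n+1} = (1 + 4/7z)y_n
  so R(z) = (1 + 4/7z)/(1 − 3/7z).

Solve |R(x)|<1 on ℝ⁻.
x=-0.51: |R|=0.5815
R=−1: 1+4/7x = −1+3/7x ⇒ -1/7x=2 ⇒ x=2/(-1/7)=-14.0000
Confirm numerically:
  x=-12.274: |R|=0.96061 <1
  x=-7.547: |R|=0.78229 <1
  x=-7.234: |R|=0.76427 <1
  x=-14.429: |R|=1.00853 >1
  x=-14.362: |R|=1.00723 >1
  x=-14.318: |R|=1.00637 >1
So |R|<1 on (-14.0000, 0).

left endpoint -14.0000.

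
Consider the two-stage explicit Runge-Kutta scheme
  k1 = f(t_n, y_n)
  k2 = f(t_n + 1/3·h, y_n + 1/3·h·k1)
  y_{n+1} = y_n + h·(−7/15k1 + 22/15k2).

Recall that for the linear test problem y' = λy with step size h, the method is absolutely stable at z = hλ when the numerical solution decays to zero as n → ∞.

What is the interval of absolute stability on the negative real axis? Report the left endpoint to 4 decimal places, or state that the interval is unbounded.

On y'=λy, z=hλ:
  k1=λy_n ⇒ h·k1=z·y_n;  k2=λ(1+1/3z)y_n ⇒ h·k2=z(1+1/3z)y_n
  y_{n+1}/y_n = 1 − 7/15z + 22/15z(1+1/3z) = 1 + z + 22/45z²
  so R(z) = 1 + z + 22/45z².

Find x<0 with |R(x)|<1.
x=-0.58: |R|=0.5845
R=1: x+22/45x²=0 ⇒ x=−45/22=-2.0455; min R=1−1/(4·22/45)=0.4886>−1
Confirm numerically:
  x=-1.893: |R|=0.85891 <1
  x=-1.564: |R|=0.63187 <1
  x=-1.525: |R|=0.61197 <1
  x=-1.034: |R|=0.48870 <1
  x=-2.554: |R|=1.63498 >1
  x=-2.374: |R|=1.38132 >1
  x=-2.307: |R|=1.29499 >1
So |R|<1 on (-2.0455, 0).

(-2.0455, 0).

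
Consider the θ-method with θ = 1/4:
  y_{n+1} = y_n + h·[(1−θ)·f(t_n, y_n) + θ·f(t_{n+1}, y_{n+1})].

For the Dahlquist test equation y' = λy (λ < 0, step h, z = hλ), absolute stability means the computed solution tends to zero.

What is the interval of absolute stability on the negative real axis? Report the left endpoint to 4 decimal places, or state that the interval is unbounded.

z∈(-4.0000,0).

Set f=λy, z=hλ:
  y_{n+1} = y_n + z·[3/4·y_n + 1/4·y_{n+1}] ⇒ (1 − 1/4z)y_{n+1} = (1 + 3/4z)y_n
  ⇒ R(z) = (1 + 3/4z)/(1 − 1/4z).

Solve |R(x)|<1 on ℝ⁻.
x=-0.89: |R|=0.2720
R=−1: 1+3/4x = −1+1/4x ⇒ -1/2x=2 ⇒ x=2/(-1/2)=-4.0000
Confirm numerically:
  x=-3.469: |R|=0.85781 <1
  x=-2.838: |R|=0.66013 <1
  x=-2.127: |R|=0.38861 <1
  x=-4.140: |R|=1.03440 >1
  x=-4.088: |R|=1.02176 >1
Interval (-4.0000, 0).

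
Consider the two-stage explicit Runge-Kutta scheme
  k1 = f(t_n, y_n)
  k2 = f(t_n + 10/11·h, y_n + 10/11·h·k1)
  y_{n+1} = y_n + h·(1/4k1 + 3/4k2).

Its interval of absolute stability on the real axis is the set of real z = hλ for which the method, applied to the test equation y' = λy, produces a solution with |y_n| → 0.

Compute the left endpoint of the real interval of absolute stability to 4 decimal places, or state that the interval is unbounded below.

With y'=λy (z=hλ):
  k1=λy_n ⇒ h·k1=z·y_n;  k2=λ(1+10/11z)y_n ⇒ h·k2=z(1+10/11z)y_n
  y_{n+1}/y_n = 1 + 1/4z + 3/4z(1+10/11z) = 1 + z + 15/22z²
  R(z) = 1 + z + 15/22z².

Need |R(x)|<1, x<0.
x=-1.24: |R|=0.8084
R=1: x+15/22x²=0 ⇒ x=−22/15=-1.4667; min R=1−1/(4·15/22)=0.6333>−1
Confirm numerically:
  x=-1.378: |R|=0.91669 <1
  x=-1.308: |R|=0.85850 <1
  x=-1.284: |R|=0.84008 <1
  x=-0.698: |R|=0.63418 <1
  x=-1.614: |R|=1.16213 >1
  x=-1.566: |R|=1.10606 >1
  x=-1.525: |R|=1.06065 >1
So |R|<1 on (-1.4667, 0).

left endpoint -1.4667.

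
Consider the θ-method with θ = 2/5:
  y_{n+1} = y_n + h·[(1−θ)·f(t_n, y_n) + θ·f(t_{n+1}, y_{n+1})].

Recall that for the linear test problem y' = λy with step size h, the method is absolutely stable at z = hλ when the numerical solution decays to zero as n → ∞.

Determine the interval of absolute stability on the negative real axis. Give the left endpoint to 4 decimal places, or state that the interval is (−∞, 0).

Set f=λy, z=hλ:
  y_{n+1} = y_n + z·[3/5·y_n + 2/5·y_{n+1}] ⇒ (1 − 2/5z)y_{n+1} = (1 + 3/5z)y_n
  Hence R(z) = (1 + 3/5z)/(1 − 2/5z).

Need |R(x)|<1, x<0.
x=-0.57: |R|=0.5358
R=−1: 1+3/5x = −1+2/5x ⇒ -1/5x=2 ⇒ x=2/(-1/5)=-10.0000
Confirm numerically:
  x=-7.405: |R|=0.86901 <1
  x=-7.266: |R|=0.86002 <1
  x=-5.925: |R|=0.75816 <1
  x=-10.196: |R|=1.00772 >1
  x=-10.148: |R|=1.00585 >1
  x=-10.142: |R|=1.00562 >1
So |R|<1 on (-10.0000, 0).

z∈(-10.0000,0).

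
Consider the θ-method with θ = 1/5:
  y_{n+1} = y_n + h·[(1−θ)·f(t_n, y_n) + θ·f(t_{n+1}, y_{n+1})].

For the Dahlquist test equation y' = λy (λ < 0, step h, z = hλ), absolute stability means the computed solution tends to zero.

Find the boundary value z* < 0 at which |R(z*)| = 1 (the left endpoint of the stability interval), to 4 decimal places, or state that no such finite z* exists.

Test eqn y'=λy, z=hλ:
  y_{n+1} = y_n + z·[4/5·y_n + 1/5·y_{n+1}] ⇒ (1 − 1/5z)y_{n+1} = (1 + 4/5z)y_n
  R(z) = (1 + 4/5z)/(1 − 1/5z).

Find x<0 with |R(x)|<1.
x=-0.4: |R|=0.6296
R=−1: 1+4/5x = −1+1/5x ⇒ -3/5x=2 ⇒ x=2/(-3/5)=-3.3333
Confirm numerically:
  x=-2.657: |R|=0.73501 <1
  x=-2.559: |R|=0.69268 <1
  x=-1.560: |R|=0.18902 <1
  x=-3.627: |R|=1.10212 >1
  x=-3.523: |R|=1.06676 >1
  x=-3.500: |R|=1.05882 >1
So |R|<1 on (-3.3333, 0).

z* = -3.3333.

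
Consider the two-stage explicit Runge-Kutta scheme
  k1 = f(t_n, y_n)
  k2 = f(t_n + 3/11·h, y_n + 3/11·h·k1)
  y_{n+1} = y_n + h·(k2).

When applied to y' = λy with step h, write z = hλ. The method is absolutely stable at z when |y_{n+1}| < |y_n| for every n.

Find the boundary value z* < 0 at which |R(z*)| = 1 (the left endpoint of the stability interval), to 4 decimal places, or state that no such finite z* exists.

Test eqn y'=λy, z=hλ:
  k1=λy_n ⇒ h·k1=z·y_n;  k2=λ(1+3/11z)y_n ⇒ h·k2=z(1+3/11z)y_n
  y_{n+1}/y_n = 1 + z(1+3/11z) = 1 + z + 3/11z²
  ⇒ R(z) = 1 + z + 3/11z².

Boundary: |R(x)|=1, x<0.
x=-0.53: |R|=0.5466
R=1: x+3/11x²=0 ⇒ x=−11/3=-3.6667; min R=1−1/(4·3/11)=0.0833>−1
Confirm numerically:
  x=-2.594: |R|=0.24114 <1
  x=-2.338: |R|=0.15279 <1
  x=-2.182: |R|=0.11649 <1
  x=-4.105: |R|=1.49073 >1
  x=-4.017: |R|=1.38381 >1
  x=-3.998: |R|=1.36127 >1
Stable set (-3.6667, 0).

left endpoint -3.6667.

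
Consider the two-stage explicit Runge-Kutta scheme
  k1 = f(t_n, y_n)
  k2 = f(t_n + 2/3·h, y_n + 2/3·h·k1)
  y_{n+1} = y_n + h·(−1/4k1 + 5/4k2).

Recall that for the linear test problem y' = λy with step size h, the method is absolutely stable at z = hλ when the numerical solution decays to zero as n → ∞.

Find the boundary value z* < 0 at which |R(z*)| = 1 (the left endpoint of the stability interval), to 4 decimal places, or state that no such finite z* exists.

left endpoint -1.2000.

With y'=λy (z=hλ):
  k1=λy_n ⇒ h·k1=z·y_n;  k2=λ(1+2/3z)y_n ⇒ h·k2=z(1+2/3z)y_n
  y_{n+1}/y_n = 1 − 1/4z + 5/4z(1+2/3z) = 1 + z + 5/6z²
  so R(z) = 1 + z + 5/6z².

Need |R(x)|<1, x<0.
x=-1.06: |R|=0.8763
R=1: x+5/6x²=0 ⇒ x=−6/5=-1.2000; min R=1−1/(4·5/6)=0.7000>−1
Confirm numerically:
  x=-1.092: |R|=0.90172 <1
  x=-1.026: |R|=0.85123 <1
  x=-0.731: |R|=0.71430 <1
  x=-0.537: |R|=0.70331 <1
  x=-1.609: |R|=1.54840 >1
  x=-1.512: |R|=1.39312 >1
  x=-1.252: |R|=1.05425 >1
Stable set (-1.2000, 0).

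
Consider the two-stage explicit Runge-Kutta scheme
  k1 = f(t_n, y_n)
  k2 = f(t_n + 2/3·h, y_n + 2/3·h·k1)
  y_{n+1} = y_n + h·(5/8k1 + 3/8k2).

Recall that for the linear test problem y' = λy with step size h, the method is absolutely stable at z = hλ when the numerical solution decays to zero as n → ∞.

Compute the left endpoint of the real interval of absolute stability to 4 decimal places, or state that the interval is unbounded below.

With y'=λy (z=hλ):
  k1=λy_n ⇒ h·k1=z·y_n;  k2=λ(1+2/3z)y_n ⇒ h·k2=z(1+2/3z)y_n
  y_{n+1}/y_n = 1 + 5/8z + 3/8z(1+2/3z) = 1 + z + 1/4z²
  ⇒ R(z) = 1 + z + 1/4z².

Find x<0 with |R(x)|<1.
x=-1.28: |R|=0.1296
R=1: x+1/4x²=0 ⇒ x=−4=-4.0000; min R=1−1/(4·1/4)=0.0000>−1
Confirm numerically:
  x=-3.296: |R|=0.41990 <1
  x=-3.135: |R|=0.32206 <1
  x=-3.027: |R|=0.26368 <1
  x=-4.439: |R|=1.48718 >1
  x=-4.343: |R|=1.37241 >1
  x=-4.053: |R|=1.05370 >1
Stable set (-4.0000, 0).

z* = -4.0000.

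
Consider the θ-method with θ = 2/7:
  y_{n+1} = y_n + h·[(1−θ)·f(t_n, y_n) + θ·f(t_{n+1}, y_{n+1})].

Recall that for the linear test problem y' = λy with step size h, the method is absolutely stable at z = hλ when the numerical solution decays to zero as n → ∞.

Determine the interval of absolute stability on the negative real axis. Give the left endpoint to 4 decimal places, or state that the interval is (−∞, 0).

z∈(-4.6667,0).

Set f=λy, z=hλ:
  y_{n+1} = y_n + z·[5/7·y_n + 2/7·y_{n+1}] ⇒ (1 − 2/7z)y_{n+1} = (1 + 5/7z)y_n
  so R(z) = (1 + 5/7z)/(1 − 2/7z).

Boundary: |R(x)|=1, x<0.
x=-1.45: |R|=0.0253
R=−1: 1+5/7x = −1+2/7x ⇒ -3/7x=2 ⇒ x=2/(-3/7)=-4.6667
Confirm numerically:
  x=-3.949: |R|=0.85548 <1
  x=-3.446: |R|=0.73640 <1
  x=-3.392: |R|=0.72258 <1
  x=-1.983: |R|=0.26582 <1
  x=-5.094: |R|=1.07459 >1
  x=-4.736: |R|=1.01263 >1
Stable set (-4.6667, 0).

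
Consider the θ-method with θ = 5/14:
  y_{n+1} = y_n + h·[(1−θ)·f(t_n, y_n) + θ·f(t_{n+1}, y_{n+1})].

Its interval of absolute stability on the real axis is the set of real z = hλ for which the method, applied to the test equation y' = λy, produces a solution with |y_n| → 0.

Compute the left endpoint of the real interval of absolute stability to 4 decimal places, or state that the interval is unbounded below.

left endpoint -7.0000.

With y'=λy (z=hλ):
  y_{n+1} = y_n + z·[9/14·y_n + 5/14·y_{n+1}] ⇒ (1 − 5/14z)y_{n+1} = (1 + 9/14z)y_n
  so R(z) = (1 + 9/14z)/(1 − 5/14z).

Find x<0 with |R(x)|<1.
x=-0.93: |R|=0.3019
R=−1: 1+9/14x = −1+5/14x ⇒ -2/7x=2 ⇒ x=2/(-2/7)=-7.0000
Confirm numerically:
  x=-4.536: |R|=0.73130 <1
  x=-4.096: |R|=0.66311 <1
  x=-4.054: |R|=0.65614 <1
  x=-7.101: |R|=1.00816 >1
  x=-7.048: |R|=1.00390 >1
So |R|<1 on (-7.0000, 0).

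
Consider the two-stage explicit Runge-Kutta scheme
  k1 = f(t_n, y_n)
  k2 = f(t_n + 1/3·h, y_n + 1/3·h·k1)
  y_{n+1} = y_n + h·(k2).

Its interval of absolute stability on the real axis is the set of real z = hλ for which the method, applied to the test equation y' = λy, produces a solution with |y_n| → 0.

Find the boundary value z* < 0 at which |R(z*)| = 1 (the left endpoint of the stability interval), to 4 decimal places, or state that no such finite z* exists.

z* = -3.0000.

Set f=λy, z=hλ:
  k1=λy_n ⇒ h·k1=z·y_n;  k2=λ(1+1/3z)y_n ⇒ h·k2=z(1+1/3z)y_n
  y_{n+1}/y_n = 1 + z(1+1/3z) = 1 + z + 1/3z²
  ⇒ R(z) = 1 + z + 1/3z².

Find x<0 with |R(x)|<1.
x=-1.62: |R|=0.2548
R=1: x+1/3x²=0 ⇒ x=−3=-3.0000; min R=1−1/(4·1/3)=0.2500>−1
Confirm numerically:
  x=-2.752: |R|=0.77250 <1
  x=-2.559: |R|=0.62383 <1
  x=-2.356: |R|=0.49425 <1
  x=-2.108: |R|=0.37322 <1
  x=-3.537: |R|=1.63312 >1
  x=-3.163: |R|=1.17186 >1
Interval (-3.0000, 0).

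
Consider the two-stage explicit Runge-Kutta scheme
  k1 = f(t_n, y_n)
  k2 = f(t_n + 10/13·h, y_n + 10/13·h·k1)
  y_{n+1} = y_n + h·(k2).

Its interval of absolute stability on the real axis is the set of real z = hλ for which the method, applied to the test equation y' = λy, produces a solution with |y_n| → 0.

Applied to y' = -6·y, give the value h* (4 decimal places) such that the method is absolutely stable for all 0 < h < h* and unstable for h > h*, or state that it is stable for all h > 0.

(-1.3000,0); λ=-6 ⇒ h* = (13/10)/6 = 0.2167.

Test eqn y'=λy, z=hλ:
  k1=λy_n ⇒ h·k1=z·y_n;  k2=λ(1+10/13z)y_n ⇒ h·k2=z(1+10/13z)y_n
  y_{n+1}/y_n = 1 + z(1+10/13z) = 1 + z + 10/13z²
  so R(z) = 1 + z + 10/13z².

Solve |R(x)|<1 on ℝ⁻.
x=-1.73: |R|=1.5722
R=1: x+10/13x²=0 ⇒ x=−13/10=-1.3000; min R=1−1/(4·10/13)=0.6750>−1
Confirm numerically:
  x=-1.224: |R|=0.92844 <1
  x=-1.084: |R|=0.81989 <1
  x=-0.830: |R|=0.69992 <1
  x=-1.539: |R|=1.28294 >1
  x=-1.332: |R|=1.03279 >1
Interval (-1.3000, 0).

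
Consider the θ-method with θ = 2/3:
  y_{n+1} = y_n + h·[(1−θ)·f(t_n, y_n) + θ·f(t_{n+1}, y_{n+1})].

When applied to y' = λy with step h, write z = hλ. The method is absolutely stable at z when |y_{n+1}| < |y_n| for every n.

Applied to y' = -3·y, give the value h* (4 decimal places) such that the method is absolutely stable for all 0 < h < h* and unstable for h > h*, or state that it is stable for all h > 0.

interval (−∞, 0). Any h>0 works for λ=-3.

On y'=λy, z=hλ:
  y_{n+1} = y_n + z·[1/3·y_n + 2/3·y_{n+1}] ⇒ (1 − 2/3z)y_{n+1} = (1 + 1/3z)y_n
  ⇒ R(z) = (1 + 1/3z)/(1 − 2/3z).

Solve |R(x)|<1 on ℝ⁻.
x=-0.39: |R|=0.6905
x=-2: |R|=0.1429
x=-10: |R|=0.3043
x=-100: |R|=0.4778
θ=2/3≥1/2 ⇒ |1+1/3x|<|1−2/3x| ∀x<0 ⇒ interval (−∞,0).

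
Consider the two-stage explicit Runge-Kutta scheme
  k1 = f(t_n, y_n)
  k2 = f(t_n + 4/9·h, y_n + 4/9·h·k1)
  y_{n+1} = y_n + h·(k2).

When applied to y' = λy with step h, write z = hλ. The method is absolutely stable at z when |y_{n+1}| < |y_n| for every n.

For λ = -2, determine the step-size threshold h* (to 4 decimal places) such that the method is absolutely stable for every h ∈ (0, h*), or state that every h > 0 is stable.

(-2.2500,0); λ=-2 ⇒ h* = (9/4)/2 = 1.1250.

Test eqn y'=λy, z=hλ:
  k1=λy_n ⇒ h·k1=z·y_n;  k2=λ(1+4/9z)y_n ⇒ h·k2=z(1+4/9z)y_n
  y_{n+1}/y_n = 1 + z(1+4/9z) = 1 + z + 4/9z²
  Hence R(z) = 1 + z + 4/9z².

Boundary: |R(x)|=1, x<0.
x=-0.46: |R|=0.6340
R=1: x+4/9x²=0 ⇒ x=−9/4=-2.2500; min R=1−1/(4·4/9)=0.4375>−1
Confirm numerically:
  x=-2.210: |R|=0.96071 <1
  x=-1.672: |R|=0.57048 <1
  x=-1.199: |R|=0.43993 <1
  x=-1.098: |R|=0.43782 <1
  x=-2.711: |R|=1.55545 >1
  x=-2.323: |R|=1.07537 >1
  x=-2.310: |R|=1.06160 >1
So |R|<1 on (-2.2500, 0).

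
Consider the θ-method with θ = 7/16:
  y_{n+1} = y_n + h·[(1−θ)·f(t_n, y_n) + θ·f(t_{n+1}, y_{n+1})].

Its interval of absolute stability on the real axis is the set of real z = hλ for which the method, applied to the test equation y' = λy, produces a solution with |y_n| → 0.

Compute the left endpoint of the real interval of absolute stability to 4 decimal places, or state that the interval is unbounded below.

On y'=λy, z=hλ:
  y_{n+1} = y_n + z·[9/16·y_n + 7/16·y_{n+1}] ⇒ (1 − 7/16z)y_{n+1} = (1 + 9/16z)y_n
  R(z) = (1 + 9/16z)/(1 − 7/16z).

Need |R(x)|<1, x<0.
x=-1.36: |R|=0.1473
R=−1: 1+9/16x = −1+7/16x ⇒ -1/8x=2 ⇒ x=2/(-1/8)=-16.0000
Confirm numerically:
  x=-15.858: |R|=0.99776 <1
  x=-13.111: |R|=0.94639 <1
  x=-7.920: |R|=0.77380 <1
  x=-16.546: |R|=1.00828 >1
  x=-16.305: |R|=1.00469 >1
  x=-16.085: |R|=1.00132 >1
Stable set (-16.0000, 0).

z* = -16.0000.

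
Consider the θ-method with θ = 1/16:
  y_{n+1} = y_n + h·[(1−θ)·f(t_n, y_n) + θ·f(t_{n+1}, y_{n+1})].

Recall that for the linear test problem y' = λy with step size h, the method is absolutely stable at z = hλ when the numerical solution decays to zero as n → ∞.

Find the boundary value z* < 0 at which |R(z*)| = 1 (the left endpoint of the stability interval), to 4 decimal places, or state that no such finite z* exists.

Test eqn y'=λy, z=hλ:
  y_{n+1} = y_n + z·[15/16·y_n + 1/16·y_{n+1}] ⇒ (1 − 1/16z)y_{n+1} = (1 + 15/16z)y_n
  so R(z) = (1 + 15/16z)/(1 − 1/16z).

Need |R(x)|<1, x<0.
x=-1.55: |R|=0.4131
R=−1: 1+15/16x = −1+1/16x ⇒ -7/8x=2 ⇒ x=2/(-7/8)=-2.2857
Confirm numerically:
  x=-2.104: |R|=0.85948 <1
  x=-1.627: |R|=0.47683 <1
  x=-1.128: |R|=0.05371 <1
  x=-2.628: |R|=1.25725 >1
  x=-2.492: |R|=1.15618 >1
Interval (-2.2857, 0).

z* = -2.2857.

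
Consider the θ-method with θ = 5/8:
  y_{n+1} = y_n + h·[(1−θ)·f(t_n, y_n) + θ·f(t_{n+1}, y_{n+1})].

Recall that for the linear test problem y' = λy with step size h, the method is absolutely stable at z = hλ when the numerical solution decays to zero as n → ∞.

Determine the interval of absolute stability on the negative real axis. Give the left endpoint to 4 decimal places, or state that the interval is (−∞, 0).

Set f=λy, z=hλ:
  y_{n+1} = y_n + z·[3/8·y_n + 5/8·y_{n+1}] ⇒ (1 − 5/8z)y_{n+1} = (1 + 3/8z)y_n
  R(z) = (1 + 3/8z)/(1 − 5/8z).

Boundary: |R(x)|=1, x<0.
x=-0.59: |R|=0.5689
x=-2: |R|=0.1111
x=-10: |R|=0.3793
x=-100: |R|=0.5748
θ=5/8≥1/2 ⇒ |1+3/8x|<|1−5/8x| ∀x<0 ⇒ interval (−∞,0).

interval (−∞, 0).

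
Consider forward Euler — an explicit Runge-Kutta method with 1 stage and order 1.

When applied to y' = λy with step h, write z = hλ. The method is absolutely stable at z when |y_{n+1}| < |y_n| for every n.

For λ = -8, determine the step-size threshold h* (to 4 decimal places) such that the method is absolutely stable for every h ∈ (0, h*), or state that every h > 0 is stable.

With y'=λy (z=hλ):
  order 1, 1-stage ⇒ R(z)=1+z
  (e.g. R(-1.05)=-0.05000, |R|=0.05000)

Boundary: |R(x)|=1, x<0.
x=-1.05: |R|=0.0500
|R(-1.6)|=0.6000 |R(-1.54)|=0.5400 |R(-0.52)|=0.4800
Bisect:
  x_lo=-2.4533 |R|=1.4533  x_hi=-0.2377 |R|=0.7623
  mid=-1.34550 |R|=0.34550 →hi
  mid=-1.89939 |R|=0.89939 →hi
  mid=-2.17634 |R|=1.17634 →lo
  mid=-2.03787 |R|=1.03787 →lo
  mid=-1.96863 |R|=0.96863 →hi
  mid=-2.00325 |R|=1.00325 →lo
  mid=-1.98594 |R|=0.98594 →hi
  mid=-1.99459 |R|=0.99459 →hi
  mid=-1.99892 |R|=0.99892 →hi
  mid=-2.00108 |R|=1.00108 →lo
  ...
  [-2.00000,-1.99987] ⇒ x*=-2.0000
Stable set (-2.0000, 0).

(-2.0000,0); λ=-8 ⇒ h* = 0.2500.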